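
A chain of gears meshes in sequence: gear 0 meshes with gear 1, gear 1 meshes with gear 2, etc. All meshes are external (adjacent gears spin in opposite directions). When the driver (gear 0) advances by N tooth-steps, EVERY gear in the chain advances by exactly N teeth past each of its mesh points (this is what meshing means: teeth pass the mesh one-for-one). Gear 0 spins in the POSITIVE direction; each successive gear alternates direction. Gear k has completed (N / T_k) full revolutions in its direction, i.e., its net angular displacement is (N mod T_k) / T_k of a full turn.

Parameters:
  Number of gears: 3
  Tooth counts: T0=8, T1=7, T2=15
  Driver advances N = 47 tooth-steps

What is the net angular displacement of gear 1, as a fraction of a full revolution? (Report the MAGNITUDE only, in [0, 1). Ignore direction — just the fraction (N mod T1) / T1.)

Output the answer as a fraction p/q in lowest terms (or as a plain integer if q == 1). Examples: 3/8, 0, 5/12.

Answer: 5/7

Derivation:
Chain of 3 gears, tooth counts: [8, 7, 15]
  gear 0: T0=8, direction=positive, advance = 47 mod 8 = 7 teeth = 7/8 turn
  gear 1: T1=7, direction=negative, advance = 47 mod 7 = 5 teeth = 5/7 turn
  gear 2: T2=15, direction=positive, advance = 47 mod 15 = 2 teeth = 2/15 turn
Gear 1: 47 mod 7 = 5
Fraction = 5 / 7 = 5/7 (gcd(5,7)=1) = 5/7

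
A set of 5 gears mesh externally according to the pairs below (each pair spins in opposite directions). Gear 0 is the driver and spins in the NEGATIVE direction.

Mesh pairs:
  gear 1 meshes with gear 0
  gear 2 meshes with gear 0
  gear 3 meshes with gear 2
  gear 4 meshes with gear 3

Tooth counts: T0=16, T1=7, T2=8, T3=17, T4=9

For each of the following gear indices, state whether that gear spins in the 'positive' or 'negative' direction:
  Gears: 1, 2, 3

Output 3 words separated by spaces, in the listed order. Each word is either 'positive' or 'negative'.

Gear 0 (driver): negative (depth 0)
  gear 1: meshes with gear 0 -> depth 1 -> positive (opposite of gear 0)
  gear 2: meshes with gear 0 -> depth 1 -> positive (opposite of gear 0)
  gear 3: meshes with gear 2 -> depth 2 -> negative (opposite of gear 2)
  gear 4: meshes with gear 3 -> depth 3 -> positive (opposite of gear 3)
Queried indices 1, 2, 3 -> positive, positive, negative

Answer: positive positive negative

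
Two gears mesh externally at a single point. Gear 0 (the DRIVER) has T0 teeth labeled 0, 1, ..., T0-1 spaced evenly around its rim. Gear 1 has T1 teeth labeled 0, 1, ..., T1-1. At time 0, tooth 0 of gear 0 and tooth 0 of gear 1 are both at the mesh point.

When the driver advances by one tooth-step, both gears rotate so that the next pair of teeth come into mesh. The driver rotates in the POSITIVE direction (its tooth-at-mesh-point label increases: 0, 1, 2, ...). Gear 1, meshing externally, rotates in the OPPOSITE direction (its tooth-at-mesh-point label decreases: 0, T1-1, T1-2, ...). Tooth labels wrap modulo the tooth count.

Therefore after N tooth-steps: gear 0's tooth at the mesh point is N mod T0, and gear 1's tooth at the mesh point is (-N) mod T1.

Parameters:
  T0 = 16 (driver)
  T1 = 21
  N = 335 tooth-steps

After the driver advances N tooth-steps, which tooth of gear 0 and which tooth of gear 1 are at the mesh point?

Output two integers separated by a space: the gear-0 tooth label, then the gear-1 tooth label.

Gear 0 (driver, T0=16): tooth at mesh = N mod T0
  335 = 20 * 16 + 15, so 335 mod 16 = 15
  gear 0 tooth = 15
Gear 1 (driven, T1=21): tooth at mesh = (-N) mod T1
  335 = 15 * 21 + 20, so 335 mod 21 = 20
  (-335) mod 21 = (-20) mod 21 = 21 - 20 = 1
Mesh after 335 steps: gear-0 tooth 15 meets gear-1 tooth 1

Answer: 15 1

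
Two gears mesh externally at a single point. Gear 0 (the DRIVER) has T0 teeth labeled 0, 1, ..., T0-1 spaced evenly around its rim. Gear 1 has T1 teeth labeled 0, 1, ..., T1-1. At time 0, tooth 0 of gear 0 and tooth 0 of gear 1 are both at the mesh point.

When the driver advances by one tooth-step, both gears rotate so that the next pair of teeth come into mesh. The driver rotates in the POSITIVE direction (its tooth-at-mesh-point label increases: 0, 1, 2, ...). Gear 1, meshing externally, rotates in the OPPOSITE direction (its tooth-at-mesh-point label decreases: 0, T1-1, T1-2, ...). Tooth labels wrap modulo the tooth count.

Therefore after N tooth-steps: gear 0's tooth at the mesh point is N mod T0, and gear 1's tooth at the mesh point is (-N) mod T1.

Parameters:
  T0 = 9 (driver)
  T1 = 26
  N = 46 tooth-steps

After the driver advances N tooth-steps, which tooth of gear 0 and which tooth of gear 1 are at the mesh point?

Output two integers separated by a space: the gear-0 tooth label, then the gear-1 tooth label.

Gear 0 (driver, T0=9): tooth at mesh = N mod T0
  46 = 5 * 9 + 1, so 46 mod 9 = 1
  gear 0 tooth = 1
Gear 1 (driven, T1=26): tooth at mesh = (-N) mod T1
  46 = 1 * 26 + 20, so 46 mod 26 = 20
  (-46) mod 26 = (-20) mod 26 = 26 - 20 = 6
Mesh after 46 steps: gear-0 tooth 1 meets gear-1 tooth 6

Answer: 1 6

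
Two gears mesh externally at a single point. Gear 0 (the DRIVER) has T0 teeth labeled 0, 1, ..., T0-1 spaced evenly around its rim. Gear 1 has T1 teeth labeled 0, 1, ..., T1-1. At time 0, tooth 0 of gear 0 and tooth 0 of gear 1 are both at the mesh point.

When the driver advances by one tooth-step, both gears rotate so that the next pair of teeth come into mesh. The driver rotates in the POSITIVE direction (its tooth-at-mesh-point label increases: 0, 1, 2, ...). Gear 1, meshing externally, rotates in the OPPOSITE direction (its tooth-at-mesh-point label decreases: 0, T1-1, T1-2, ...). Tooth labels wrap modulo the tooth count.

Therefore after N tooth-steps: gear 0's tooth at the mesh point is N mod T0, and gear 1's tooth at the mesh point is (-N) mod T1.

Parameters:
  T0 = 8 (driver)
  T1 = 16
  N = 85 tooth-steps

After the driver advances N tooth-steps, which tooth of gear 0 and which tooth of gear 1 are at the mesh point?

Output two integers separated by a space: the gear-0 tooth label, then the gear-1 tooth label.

Gear 0 (driver, T0=8): tooth at mesh = N mod T0
  85 = 10 * 8 + 5, so 85 mod 8 = 5
  gear 0 tooth = 5
Gear 1 (driven, T1=16): tooth at mesh = (-N) mod T1
  85 = 5 * 16 + 5, so 85 mod 16 = 5
  (-85) mod 16 = (-5) mod 16 = 16 - 5 = 11
Mesh after 85 steps: gear-0 tooth 5 meets gear-1 tooth 11

Answer: 5 11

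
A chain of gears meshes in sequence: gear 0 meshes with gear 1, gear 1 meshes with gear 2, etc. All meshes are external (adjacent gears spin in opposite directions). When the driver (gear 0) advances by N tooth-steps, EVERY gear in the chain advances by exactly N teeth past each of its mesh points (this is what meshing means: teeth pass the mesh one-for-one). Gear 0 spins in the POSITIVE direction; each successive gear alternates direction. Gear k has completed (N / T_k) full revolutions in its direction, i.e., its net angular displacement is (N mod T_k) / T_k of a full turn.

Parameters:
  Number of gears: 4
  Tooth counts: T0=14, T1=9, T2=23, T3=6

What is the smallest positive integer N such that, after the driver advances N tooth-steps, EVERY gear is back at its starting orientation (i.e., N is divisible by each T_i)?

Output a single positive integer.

Gear k returns to start when N is a multiple of T_k.
All gears at start simultaneously when N is a common multiple of [14, 9, 23, 6]; the smallest such N is lcm(14, 9, 23, 6).
Start: lcm = T0 = 14
Fold in T1=9: gcd(14, 9) = 1; lcm(14, 9) = 14 * 9 / 1 = 126 / 1 = 126
Fold in T2=23: gcd(126, 23) = 1; lcm(126, 23) = 126 * 23 / 1 = 2898 / 1 = 2898
Fold in T3=6: gcd(2898, 6) = 6; lcm(2898, 6) = 2898 * 6 / 6 = 17388 / 6 = 2898
Full cycle length = 2898

Answer: 2898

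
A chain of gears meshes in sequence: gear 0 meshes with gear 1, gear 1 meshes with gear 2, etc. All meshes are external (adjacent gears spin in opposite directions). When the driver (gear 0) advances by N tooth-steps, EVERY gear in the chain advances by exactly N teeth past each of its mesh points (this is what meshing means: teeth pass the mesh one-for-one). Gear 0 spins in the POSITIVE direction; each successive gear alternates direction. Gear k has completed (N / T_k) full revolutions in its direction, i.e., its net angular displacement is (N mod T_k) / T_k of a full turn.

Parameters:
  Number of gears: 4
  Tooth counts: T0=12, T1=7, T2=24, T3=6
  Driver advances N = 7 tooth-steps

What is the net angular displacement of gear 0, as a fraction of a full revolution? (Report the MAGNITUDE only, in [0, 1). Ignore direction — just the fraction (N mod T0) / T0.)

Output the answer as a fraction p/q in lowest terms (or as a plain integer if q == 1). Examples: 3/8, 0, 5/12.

Chain of 4 gears, tooth counts: [12, 7, 24, 6]
  gear 0: T0=12, direction=positive, advance = 7 mod 12 = 7 teeth = 7/12 turn
  gear 1: T1=7, direction=negative, advance = 7 mod 7 = 0 teeth = 0/7 turn
  gear 2: T2=24, direction=positive, advance = 7 mod 24 = 7 teeth = 7/24 turn
  gear 3: T3=6, direction=negative, advance = 7 mod 6 = 1 teeth = 1/6 turn
Gear 0: 7 mod 12 = 7
Fraction = 7 / 12 = 7/12 (gcd(7,12)=1) = 7/12

Answer: 7/12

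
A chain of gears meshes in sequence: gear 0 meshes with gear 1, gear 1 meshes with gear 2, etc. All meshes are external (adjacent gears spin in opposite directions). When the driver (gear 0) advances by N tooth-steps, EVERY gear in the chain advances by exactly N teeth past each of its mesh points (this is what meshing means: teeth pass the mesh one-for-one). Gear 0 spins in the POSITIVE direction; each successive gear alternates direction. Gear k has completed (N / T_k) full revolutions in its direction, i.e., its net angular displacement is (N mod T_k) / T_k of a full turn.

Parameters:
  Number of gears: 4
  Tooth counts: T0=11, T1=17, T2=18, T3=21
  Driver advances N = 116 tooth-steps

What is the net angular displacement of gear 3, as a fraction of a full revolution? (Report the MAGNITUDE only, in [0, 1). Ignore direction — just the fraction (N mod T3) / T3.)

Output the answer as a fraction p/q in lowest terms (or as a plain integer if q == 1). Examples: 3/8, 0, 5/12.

Answer: 11/21

Derivation:
Chain of 4 gears, tooth counts: [11, 17, 18, 21]
  gear 0: T0=11, direction=positive, advance = 116 mod 11 = 6 teeth = 6/11 turn
  gear 1: T1=17, direction=negative, advance = 116 mod 17 = 14 teeth = 14/17 turn
  gear 2: T2=18, direction=positive, advance = 116 mod 18 = 8 teeth = 8/18 turn
  gear 3: T3=21, direction=negative, advance = 116 mod 21 = 11 teeth = 11/21 turn
Gear 3: 116 mod 21 = 11
Fraction = 11 / 21 = 11/21 (gcd(11,21)=1) = 11/21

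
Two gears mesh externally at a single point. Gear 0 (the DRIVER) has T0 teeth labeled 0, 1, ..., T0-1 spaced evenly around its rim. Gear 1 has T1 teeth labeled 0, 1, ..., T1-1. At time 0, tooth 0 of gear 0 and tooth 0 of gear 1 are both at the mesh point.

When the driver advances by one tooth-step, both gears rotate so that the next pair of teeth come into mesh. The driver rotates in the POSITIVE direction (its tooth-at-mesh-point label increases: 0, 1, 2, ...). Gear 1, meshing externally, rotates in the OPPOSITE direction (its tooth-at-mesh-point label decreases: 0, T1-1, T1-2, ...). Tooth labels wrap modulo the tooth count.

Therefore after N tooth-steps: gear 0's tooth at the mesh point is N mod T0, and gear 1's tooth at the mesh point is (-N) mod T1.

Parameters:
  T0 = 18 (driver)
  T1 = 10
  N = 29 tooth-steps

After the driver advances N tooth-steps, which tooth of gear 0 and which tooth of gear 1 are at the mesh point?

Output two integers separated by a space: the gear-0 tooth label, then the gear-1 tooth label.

Answer: 11 1

Derivation:
Gear 0 (driver, T0=18): tooth at mesh = N mod T0
  29 = 1 * 18 + 11, so 29 mod 18 = 11
  gear 0 tooth = 11
Gear 1 (driven, T1=10): tooth at mesh = (-N) mod T1
  29 = 2 * 10 + 9, so 29 mod 10 = 9
  (-29) mod 10 = (-9) mod 10 = 10 - 9 = 1
Mesh after 29 steps: gear-0 tooth 11 meets gear-1 tooth 1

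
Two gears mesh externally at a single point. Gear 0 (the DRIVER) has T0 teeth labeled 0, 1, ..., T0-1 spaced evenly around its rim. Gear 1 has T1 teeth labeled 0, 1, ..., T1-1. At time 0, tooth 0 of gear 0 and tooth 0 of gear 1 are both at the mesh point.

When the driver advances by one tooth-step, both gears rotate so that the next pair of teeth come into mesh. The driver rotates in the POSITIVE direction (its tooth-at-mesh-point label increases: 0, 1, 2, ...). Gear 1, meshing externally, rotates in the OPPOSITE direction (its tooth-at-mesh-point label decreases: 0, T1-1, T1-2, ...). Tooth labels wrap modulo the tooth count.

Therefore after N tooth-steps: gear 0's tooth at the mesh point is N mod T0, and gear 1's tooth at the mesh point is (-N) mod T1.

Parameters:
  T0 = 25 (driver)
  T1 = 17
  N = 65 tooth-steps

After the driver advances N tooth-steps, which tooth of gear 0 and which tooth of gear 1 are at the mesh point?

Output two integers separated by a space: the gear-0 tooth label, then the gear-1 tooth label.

Gear 0 (driver, T0=25): tooth at mesh = N mod T0
  65 = 2 * 25 + 15, so 65 mod 25 = 15
  gear 0 tooth = 15
Gear 1 (driven, T1=17): tooth at mesh = (-N) mod T1
  65 = 3 * 17 + 14, so 65 mod 17 = 14
  (-65) mod 17 = (-14) mod 17 = 17 - 14 = 3
Mesh after 65 steps: gear-0 tooth 15 meets gear-1 tooth 3

Answer: 15 3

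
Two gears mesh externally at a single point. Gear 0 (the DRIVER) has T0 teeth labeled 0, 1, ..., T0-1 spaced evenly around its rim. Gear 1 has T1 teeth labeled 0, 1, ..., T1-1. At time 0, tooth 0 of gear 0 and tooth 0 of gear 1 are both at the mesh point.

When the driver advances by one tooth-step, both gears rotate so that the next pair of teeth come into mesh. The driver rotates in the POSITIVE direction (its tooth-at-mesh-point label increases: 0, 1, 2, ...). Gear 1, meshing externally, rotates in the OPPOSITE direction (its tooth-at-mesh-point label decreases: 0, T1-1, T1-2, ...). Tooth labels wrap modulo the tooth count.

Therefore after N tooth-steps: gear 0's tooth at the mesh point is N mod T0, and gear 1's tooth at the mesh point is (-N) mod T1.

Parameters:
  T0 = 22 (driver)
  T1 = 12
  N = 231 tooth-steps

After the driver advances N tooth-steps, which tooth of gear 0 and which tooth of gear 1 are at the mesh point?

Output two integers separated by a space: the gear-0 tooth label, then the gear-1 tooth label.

Answer: 11 9

Derivation:
Gear 0 (driver, T0=22): tooth at mesh = N mod T0
  231 = 10 * 22 + 11, so 231 mod 22 = 11
  gear 0 tooth = 11
Gear 1 (driven, T1=12): tooth at mesh = (-N) mod T1
  231 = 19 * 12 + 3, so 231 mod 12 = 3
  (-231) mod 12 = (-3) mod 12 = 12 - 3 = 9
Mesh after 231 steps: gear-0 tooth 11 meets gear-1 tooth 9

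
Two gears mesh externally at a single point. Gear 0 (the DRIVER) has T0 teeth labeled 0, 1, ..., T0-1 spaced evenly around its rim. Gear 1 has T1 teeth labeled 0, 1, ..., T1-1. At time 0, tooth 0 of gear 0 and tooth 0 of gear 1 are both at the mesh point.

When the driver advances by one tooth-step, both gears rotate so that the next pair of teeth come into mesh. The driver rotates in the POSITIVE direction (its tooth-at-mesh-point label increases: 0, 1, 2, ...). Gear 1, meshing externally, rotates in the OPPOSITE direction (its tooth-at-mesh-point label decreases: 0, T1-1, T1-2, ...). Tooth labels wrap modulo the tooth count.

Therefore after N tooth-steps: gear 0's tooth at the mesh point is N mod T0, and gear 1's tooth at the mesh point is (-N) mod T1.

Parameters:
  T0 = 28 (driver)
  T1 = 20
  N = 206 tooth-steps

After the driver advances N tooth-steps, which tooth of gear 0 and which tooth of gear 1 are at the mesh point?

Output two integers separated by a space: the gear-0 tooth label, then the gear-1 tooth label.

Gear 0 (driver, T0=28): tooth at mesh = N mod T0
  206 = 7 * 28 + 10, so 206 mod 28 = 10
  gear 0 tooth = 10
Gear 1 (driven, T1=20): tooth at mesh = (-N) mod T1
  206 = 10 * 20 + 6, so 206 mod 20 = 6
  (-206) mod 20 = (-6) mod 20 = 20 - 6 = 14
Mesh after 206 steps: gear-0 tooth 10 meets gear-1 tooth 14

Answer: 10 14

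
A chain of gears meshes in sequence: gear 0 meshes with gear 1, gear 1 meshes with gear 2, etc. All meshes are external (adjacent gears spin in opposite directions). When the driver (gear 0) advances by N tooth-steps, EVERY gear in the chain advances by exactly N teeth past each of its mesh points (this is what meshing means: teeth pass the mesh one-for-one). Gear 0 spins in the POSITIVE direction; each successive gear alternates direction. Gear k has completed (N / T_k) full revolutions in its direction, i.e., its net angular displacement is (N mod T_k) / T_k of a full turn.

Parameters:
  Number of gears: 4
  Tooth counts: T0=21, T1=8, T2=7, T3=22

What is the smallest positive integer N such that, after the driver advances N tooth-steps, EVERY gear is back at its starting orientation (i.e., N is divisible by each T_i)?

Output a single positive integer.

Gear k returns to start when N is a multiple of T_k.
All gears at start simultaneously when N is a common multiple of [21, 8, 7, 22]; the smallest such N is lcm(21, 8, 7, 22).
Start: lcm = T0 = 21
Fold in T1=8: gcd(21, 8) = 1; lcm(21, 8) = 21 * 8 / 1 = 168 / 1 = 168
Fold in T2=7: gcd(168, 7) = 7; lcm(168, 7) = 168 * 7 / 7 = 1176 / 7 = 168
Fold in T3=22: gcd(168, 22) = 2; lcm(168, 22) = 168 * 22 / 2 = 3696 / 2 = 1848
Full cycle length = 1848

Answer: 1848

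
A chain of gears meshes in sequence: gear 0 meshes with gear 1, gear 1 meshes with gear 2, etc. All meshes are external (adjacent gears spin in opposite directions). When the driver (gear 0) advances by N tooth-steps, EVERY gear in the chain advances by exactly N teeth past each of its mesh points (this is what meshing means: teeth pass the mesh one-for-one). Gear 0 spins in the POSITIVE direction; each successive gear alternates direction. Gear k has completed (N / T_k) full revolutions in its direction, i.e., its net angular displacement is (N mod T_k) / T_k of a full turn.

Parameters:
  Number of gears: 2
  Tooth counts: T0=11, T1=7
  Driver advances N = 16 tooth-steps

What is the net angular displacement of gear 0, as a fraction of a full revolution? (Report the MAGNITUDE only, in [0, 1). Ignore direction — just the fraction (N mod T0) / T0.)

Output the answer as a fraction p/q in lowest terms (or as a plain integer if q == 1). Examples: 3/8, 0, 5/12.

Answer: 5/11

Derivation:
Chain of 2 gears, tooth counts: [11, 7]
  gear 0: T0=11, direction=positive, advance = 16 mod 11 = 5 teeth = 5/11 turn
  gear 1: T1=7, direction=negative, advance = 16 mod 7 = 2 teeth = 2/7 turn
Gear 0: 16 mod 11 = 5
Fraction = 5 / 11 = 5/11 (gcd(5,11)=1) = 5/11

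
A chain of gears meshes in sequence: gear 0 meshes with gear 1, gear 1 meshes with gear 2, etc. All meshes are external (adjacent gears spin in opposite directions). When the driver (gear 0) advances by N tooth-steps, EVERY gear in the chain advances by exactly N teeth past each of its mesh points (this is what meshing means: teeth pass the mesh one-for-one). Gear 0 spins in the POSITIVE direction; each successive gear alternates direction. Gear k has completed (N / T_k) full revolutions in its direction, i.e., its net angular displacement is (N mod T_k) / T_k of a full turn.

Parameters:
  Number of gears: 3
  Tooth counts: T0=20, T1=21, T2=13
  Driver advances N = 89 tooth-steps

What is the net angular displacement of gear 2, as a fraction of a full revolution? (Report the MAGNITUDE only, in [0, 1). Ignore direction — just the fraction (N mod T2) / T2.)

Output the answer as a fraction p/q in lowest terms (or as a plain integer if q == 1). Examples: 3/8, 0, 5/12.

Chain of 3 gears, tooth counts: [20, 21, 13]
  gear 0: T0=20, direction=positive, advance = 89 mod 20 = 9 teeth = 9/20 turn
  gear 1: T1=21, direction=negative, advance = 89 mod 21 = 5 teeth = 5/21 turn
  gear 2: T2=13, direction=positive, advance = 89 mod 13 = 11 teeth = 11/13 turn
Gear 2: 89 mod 13 = 11
Fraction = 11 / 13 = 11/13 (gcd(11,13)=1) = 11/13

Answer: 11/13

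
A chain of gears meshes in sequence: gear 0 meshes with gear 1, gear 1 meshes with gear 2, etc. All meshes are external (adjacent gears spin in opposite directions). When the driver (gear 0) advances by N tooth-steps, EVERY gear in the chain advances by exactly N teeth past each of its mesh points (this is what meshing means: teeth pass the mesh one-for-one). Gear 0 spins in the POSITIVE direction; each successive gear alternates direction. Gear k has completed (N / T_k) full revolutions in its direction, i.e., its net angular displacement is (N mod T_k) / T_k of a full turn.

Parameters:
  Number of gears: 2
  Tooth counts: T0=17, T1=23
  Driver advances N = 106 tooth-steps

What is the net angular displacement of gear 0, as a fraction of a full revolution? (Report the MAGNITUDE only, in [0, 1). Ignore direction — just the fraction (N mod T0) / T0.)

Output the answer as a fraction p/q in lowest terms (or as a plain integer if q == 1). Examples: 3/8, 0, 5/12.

Chain of 2 gears, tooth counts: [17, 23]
  gear 0: T0=17, direction=positive, advance = 106 mod 17 = 4 teeth = 4/17 turn
  gear 1: T1=23, direction=negative, advance = 106 mod 23 = 14 teeth = 14/23 turn
Gear 0: 106 mod 17 = 4
Fraction = 4 / 17 = 4/17 (gcd(4,17)=1) = 4/17

Answer: 4/17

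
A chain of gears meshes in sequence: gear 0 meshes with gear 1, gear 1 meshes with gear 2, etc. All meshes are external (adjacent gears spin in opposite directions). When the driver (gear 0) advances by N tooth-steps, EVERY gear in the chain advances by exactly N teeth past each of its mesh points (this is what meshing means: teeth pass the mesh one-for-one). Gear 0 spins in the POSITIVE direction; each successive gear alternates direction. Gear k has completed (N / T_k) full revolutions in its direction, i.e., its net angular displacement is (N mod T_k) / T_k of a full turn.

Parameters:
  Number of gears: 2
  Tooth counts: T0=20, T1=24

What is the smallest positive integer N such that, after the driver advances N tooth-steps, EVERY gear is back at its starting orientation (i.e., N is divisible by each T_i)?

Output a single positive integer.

Answer: 120

Derivation:
Gear k returns to start when N is a multiple of T_k.
All gears at start simultaneously when N is a common multiple of [20, 24]; the smallest such N is lcm(20, 24).
Start: lcm = T0 = 20
Fold in T1=24: gcd(20, 24) = 4; lcm(20, 24) = 20 * 24 / 4 = 480 / 4 = 120
Full cycle length = 120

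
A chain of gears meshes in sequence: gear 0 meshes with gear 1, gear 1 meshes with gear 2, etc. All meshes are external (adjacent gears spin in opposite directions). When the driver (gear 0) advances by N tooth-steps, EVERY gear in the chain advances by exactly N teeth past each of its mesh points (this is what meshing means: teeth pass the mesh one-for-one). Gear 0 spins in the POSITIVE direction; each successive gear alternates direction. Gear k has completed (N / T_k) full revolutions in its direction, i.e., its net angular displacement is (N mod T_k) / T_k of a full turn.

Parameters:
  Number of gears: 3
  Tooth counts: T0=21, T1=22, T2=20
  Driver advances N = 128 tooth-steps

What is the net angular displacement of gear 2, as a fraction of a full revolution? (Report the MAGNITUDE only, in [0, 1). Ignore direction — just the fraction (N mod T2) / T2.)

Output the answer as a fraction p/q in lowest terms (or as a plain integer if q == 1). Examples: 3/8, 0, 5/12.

Chain of 3 gears, tooth counts: [21, 22, 20]
  gear 0: T0=21, direction=positive, advance = 128 mod 21 = 2 teeth = 2/21 turn
  gear 1: T1=22, direction=negative, advance = 128 mod 22 = 18 teeth = 18/22 turn
  gear 2: T2=20, direction=positive, advance = 128 mod 20 = 8 teeth = 8/20 turn
Gear 2: 128 mod 20 = 8
Fraction = 8 / 20 = 2/5 (gcd(8,20)=4) = 2/5

Answer: 2/5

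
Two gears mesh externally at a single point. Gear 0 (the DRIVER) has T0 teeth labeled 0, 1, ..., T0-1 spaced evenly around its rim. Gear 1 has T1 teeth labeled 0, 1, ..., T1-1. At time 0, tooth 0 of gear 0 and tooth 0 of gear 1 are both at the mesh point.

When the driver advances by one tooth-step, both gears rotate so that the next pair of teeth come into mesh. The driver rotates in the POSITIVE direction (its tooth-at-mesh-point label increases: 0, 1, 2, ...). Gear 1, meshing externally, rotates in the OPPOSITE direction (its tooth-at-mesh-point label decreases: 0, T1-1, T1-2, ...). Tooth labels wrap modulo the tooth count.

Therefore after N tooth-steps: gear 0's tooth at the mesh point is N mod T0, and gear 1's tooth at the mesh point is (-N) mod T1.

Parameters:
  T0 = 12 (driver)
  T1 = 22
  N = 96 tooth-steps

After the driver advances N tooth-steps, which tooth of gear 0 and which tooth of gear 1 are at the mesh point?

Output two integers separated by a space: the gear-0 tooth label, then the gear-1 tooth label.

Answer: 0 14

Derivation:
Gear 0 (driver, T0=12): tooth at mesh = N mod T0
  96 = 8 * 12 + 0, so 96 mod 12 = 0
  gear 0 tooth = 0
Gear 1 (driven, T1=22): tooth at mesh = (-N) mod T1
  96 = 4 * 22 + 8, so 96 mod 22 = 8
  (-96) mod 22 = (-8) mod 22 = 22 - 8 = 14
Mesh after 96 steps: gear-0 tooth 0 meets gear-1 tooth 14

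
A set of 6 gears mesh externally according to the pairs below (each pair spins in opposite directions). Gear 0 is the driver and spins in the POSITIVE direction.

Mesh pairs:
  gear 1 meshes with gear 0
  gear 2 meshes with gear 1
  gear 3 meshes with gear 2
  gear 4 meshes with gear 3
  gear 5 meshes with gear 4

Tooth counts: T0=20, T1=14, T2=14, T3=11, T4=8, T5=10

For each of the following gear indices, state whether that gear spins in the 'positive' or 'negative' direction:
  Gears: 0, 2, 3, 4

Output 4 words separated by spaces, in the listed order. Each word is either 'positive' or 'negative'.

Answer: positive positive negative positive

Derivation:
Gear 0 (driver): positive (depth 0)
  gear 1: meshes with gear 0 -> depth 1 -> negative (opposite of gear 0)
  gear 2: meshes with gear 1 -> depth 2 -> positive (opposite of gear 1)
  gear 3: meshes with gear 2 -> depth 3 -> negative (opposite of gear 2)
  gear 4: meshes with gear 3 -> depth 4 -> positive (opposite of gear 3)
  gear 5: meshes with gear 4 -> depth 5 -> negative (opposite of gear 4)
Queried indices 0, 2, 3, 4 -> positive, positive, negative, positive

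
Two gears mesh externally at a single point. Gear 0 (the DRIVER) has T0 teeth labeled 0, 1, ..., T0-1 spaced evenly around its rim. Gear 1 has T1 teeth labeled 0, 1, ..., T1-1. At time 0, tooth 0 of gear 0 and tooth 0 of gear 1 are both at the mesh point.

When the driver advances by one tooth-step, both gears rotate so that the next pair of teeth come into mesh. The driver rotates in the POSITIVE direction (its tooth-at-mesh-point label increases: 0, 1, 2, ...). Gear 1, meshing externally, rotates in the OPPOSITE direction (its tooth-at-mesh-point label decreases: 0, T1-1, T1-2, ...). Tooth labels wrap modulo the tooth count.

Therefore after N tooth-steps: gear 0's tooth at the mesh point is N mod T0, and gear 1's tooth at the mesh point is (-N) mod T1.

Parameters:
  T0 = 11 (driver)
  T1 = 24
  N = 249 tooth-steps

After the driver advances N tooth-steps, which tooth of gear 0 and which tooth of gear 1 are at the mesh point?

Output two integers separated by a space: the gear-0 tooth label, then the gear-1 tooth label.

Answer: 7 15

Derivation:
Gear 0 (driver, T0=11): tooth at mesh = N mod T0
  249 = 22 * 11 + 7, so 249 mod 11 = 7
  gear 0 tooth = 7
Gear 1 (driven, T1=24): tooth at mesh = (-N) mod T1
  249 = 10 * 24 + 9, so 249 mod 24 = 9
  (-249) mod 24 = (-9) mod 24 = 24 - 9 = 15
Mesh after 249 steps: gear-0 tooth 7 meets gear-1 tooth 15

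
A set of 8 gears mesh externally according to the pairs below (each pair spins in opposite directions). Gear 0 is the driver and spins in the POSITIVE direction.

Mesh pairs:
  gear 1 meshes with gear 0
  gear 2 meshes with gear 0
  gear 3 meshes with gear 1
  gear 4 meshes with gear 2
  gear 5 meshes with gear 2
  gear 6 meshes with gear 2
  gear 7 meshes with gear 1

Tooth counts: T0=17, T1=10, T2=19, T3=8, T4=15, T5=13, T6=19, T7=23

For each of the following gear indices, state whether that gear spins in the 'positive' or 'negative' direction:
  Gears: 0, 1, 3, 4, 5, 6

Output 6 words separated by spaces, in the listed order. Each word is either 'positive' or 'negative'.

Gear 0 (driver): positive (depth 0)
  gear 1: meshes with gear 0 -> depth 1 -> negative (opposite of gear 0)
  gear 2: meshes with gear 0 -> depth 1 -> negative (opposite of gear 0)
  gear 3: meshes with gear 1 -> depth 2 -> positive (opposite of gear 1)
  gear 4: meshes with gear 2 -> depth 2 -> positive (opposite of gear 2)
  gear 5: meshes with gear 2 -> depth 2 -> positive (opposite of gear 2)
  gear 6: meshes with gear 2 -> depth 2 -> positive (opposite of gear 2)
  gear 7: meshes with gear 1 -> depth 2 -> positive (opposite of gear 1)
Queried indices 0, 1, 3, 4, 5, 6 -> positive, negative, positive, positive, positive, positive

Answer: positive negative positive positive positive positive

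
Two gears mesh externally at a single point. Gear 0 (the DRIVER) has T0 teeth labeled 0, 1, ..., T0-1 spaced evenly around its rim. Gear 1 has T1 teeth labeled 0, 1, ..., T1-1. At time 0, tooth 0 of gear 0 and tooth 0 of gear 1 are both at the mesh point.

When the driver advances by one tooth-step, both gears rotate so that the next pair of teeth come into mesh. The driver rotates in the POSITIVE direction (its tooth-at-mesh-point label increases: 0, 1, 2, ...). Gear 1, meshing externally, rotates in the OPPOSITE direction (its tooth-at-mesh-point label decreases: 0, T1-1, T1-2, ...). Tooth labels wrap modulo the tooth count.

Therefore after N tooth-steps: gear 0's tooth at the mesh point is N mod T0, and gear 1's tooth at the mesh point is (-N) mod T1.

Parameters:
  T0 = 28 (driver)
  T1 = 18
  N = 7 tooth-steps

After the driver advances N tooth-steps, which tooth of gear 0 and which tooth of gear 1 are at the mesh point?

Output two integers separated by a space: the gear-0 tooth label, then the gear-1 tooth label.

Answer: 7 11

Derivation:
Gear 0 (driver, T0=28): tooth at mesh = N mod T0
  7 = 0 * 28 + 7, so 7 mod 28 = 7
  gear 0 tooth = 7
Gear 1 (driven, T1=18): tooth at mesh = (-N) mod T1
  7 = 0 * 18 + 7, so 7 mod 18 = 7
  (-7) mod 18 = (-7) mod 18 = 18 - 7 = 11
Mesh after 7 steps: gear-0 tooth 7 meets gear-1 tooth 11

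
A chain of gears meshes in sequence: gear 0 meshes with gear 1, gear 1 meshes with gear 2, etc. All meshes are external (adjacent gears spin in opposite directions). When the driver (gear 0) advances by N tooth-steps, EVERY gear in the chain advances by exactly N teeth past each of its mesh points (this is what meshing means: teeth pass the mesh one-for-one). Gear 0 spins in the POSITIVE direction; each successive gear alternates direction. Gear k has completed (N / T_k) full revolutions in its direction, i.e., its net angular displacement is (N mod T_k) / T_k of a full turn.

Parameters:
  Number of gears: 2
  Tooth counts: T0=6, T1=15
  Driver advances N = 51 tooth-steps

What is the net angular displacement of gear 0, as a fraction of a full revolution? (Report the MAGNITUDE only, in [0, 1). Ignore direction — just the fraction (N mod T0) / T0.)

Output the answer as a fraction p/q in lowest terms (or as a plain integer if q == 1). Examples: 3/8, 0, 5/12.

Answer: 1/2

Derivation:
Chain of 2 gears, tooth counts: [6, 15]
  gear 0: T0=6, direction=positive, advance = 51 mod 6 = 3 teeth = 3/6 turn
  gear 1: T1=15, direction=negative, advance = 51 mod 15 = 6 teeth = 6/15 turn
Gear 0: 51 mod 6 = 3
Fraction = 3 / 6 = 1/2 (gcd(3,6)=3) = 1/2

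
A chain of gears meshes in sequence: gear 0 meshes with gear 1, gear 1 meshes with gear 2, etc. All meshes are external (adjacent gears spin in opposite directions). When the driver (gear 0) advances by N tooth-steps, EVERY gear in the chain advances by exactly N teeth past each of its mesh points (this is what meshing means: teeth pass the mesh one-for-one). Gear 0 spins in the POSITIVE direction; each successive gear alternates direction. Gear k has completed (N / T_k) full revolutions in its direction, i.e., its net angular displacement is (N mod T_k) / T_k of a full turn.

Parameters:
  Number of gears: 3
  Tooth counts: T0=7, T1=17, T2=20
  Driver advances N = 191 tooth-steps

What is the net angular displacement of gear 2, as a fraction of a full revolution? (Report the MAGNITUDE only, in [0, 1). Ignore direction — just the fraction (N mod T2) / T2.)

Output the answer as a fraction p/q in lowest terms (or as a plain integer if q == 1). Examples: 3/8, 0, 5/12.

Answer: 11/20

Derivation:
Chain of 3 gears, tooth counts: [7, 17, 20]
  gear 0: T0=7, direction=positive, advance = 191 mod 7 = 2 teeth = 2/7 turn
  gear 1: T1=17, direction=negative, advance = 191 mod 17 = 4 teeth = 4/17 turn
  gear 2: T2=20, direction=positive, advance = 191 mod 20 = 11 teeth = 11/20 turn
Gear 2: 191 mod 20 = 11
Fraction = 11 / 20 = 11/20 (gcd(11,20)=1) = 11/20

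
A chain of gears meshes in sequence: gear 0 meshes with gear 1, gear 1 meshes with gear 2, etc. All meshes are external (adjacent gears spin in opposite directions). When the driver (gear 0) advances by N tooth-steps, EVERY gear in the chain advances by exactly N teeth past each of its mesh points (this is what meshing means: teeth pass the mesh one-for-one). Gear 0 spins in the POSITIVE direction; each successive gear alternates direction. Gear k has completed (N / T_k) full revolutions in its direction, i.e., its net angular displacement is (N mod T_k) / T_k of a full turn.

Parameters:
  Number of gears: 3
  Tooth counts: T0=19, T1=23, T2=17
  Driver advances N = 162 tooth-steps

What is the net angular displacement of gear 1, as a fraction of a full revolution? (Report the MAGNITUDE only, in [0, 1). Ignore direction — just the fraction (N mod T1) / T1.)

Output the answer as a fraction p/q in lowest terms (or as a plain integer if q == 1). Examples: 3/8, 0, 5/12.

Answer: 1/23

Derivation:
Chain of 3 gears, tooth counts: [19, 23, 17]
  gear 0: T0=19, direction=positive, advance = 162 mod 19 = 10 teeth = 10/19 turn
  gear 1: T1=23, direction=negative, advance = 162 mod 23 = 1 teeth = 1/23 turn
  gear 2: T2=17, direction=positive, advance = 162 mod 17 = 9 teeth = 9/17 turn
Gear 1: 162 mod 23 = 1
Fraction = 1 / 23 = 1/23 (gcd(1,23)=1) = 1/23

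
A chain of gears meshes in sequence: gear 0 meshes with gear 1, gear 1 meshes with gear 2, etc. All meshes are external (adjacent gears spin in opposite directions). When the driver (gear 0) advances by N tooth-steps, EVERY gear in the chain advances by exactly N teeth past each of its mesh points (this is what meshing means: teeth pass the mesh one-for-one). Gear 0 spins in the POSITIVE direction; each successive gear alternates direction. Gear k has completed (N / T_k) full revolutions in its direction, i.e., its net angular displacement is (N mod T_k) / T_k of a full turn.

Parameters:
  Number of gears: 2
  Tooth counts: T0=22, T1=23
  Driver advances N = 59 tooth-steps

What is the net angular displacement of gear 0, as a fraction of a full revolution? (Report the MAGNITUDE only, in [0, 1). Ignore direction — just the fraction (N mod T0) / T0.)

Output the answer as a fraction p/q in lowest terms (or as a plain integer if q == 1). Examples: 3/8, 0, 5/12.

Chain of 2 gears, tooth counts: [22, 23]
  gear 0: T0=22, direction=positive, advance = 59 mod 22 = 15 teeth = 15/22 turn
  gear 1: T1=23, direction=negative, advance = 59 mod 23 = 13 teeth = 13/23 turn
Gear 0: 59 mod 22 = 15
Fraction = 15 / 22 = 15/22 (gcd(15,22)=1) = 15/22

Answer: 15/22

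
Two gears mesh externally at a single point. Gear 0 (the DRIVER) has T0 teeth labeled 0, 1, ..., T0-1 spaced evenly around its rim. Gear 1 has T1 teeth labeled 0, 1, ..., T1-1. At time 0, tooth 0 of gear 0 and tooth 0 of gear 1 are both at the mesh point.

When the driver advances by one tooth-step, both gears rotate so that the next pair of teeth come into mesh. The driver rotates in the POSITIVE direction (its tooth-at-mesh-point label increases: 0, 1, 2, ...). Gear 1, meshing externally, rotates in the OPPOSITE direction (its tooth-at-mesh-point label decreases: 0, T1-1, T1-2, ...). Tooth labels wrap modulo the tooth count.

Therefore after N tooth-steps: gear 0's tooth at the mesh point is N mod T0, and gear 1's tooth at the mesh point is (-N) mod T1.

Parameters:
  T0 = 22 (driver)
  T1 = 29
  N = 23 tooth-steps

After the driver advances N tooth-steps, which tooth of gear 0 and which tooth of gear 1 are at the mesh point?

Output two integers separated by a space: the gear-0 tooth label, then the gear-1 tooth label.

Gear 0 (driver, T0=22): tooth at mesh = N mod T0
  23 = 1 * 22 + 1, so 23 mod 22 = 1
  gear 0 tooth = 1
Gear 1 (driven, T1=29): tooth at mesh = (-N) mod T1
  23 = 0 * 29 + 23, so 23 mod 29 = 23
  (-23) mod 29 = (-23) mod 29 = 29 - 23 = 6
Mesh after 23 steps: gear-0 tooth 1 meets gear-1 tooth 6

Answer: 1 6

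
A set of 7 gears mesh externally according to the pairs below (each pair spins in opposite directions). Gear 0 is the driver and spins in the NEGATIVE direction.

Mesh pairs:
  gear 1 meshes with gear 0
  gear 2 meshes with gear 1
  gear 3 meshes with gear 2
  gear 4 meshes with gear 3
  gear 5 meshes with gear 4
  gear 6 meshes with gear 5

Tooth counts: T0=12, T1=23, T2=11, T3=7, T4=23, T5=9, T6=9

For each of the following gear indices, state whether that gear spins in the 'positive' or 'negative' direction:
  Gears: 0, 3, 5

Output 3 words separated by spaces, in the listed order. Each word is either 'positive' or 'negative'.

Gear 0 (driver): negative (depth 0)
  gear 1: meshes with gear 0 -> depth 1 -> positive (opposite of gear 0)
  gear 2: meshes with gear 1 -> depth 2 -> negative (opposite of gear 1)
  gear 3: meshes with gear 2 -> depth 3 -> positive (opposite of gear 2)
  gear 4: meshes with gear 3 -> depth 4 -> negative (opposite of gear 3)
  gear 5: meshes with gear 4 -> depth 5 -> positive (opposite of gear 4)
  gear 6: meshes with gear 5 -> depth 6 -> negative (opposite of gear 5)
Queried indices 0, 3, 5 -> negative, positive, positive

Answer: negative positive positive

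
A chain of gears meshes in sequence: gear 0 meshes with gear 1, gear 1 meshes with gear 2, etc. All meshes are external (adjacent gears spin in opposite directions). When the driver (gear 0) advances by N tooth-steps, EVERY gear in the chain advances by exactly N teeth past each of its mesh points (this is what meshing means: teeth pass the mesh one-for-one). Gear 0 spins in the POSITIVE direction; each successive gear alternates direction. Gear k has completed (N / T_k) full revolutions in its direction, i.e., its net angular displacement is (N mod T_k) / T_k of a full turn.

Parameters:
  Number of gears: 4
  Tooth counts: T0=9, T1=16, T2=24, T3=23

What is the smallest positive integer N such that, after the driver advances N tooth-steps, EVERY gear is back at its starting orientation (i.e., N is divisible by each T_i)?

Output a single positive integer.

Gear k returns to start when N is a multiple of T_k.
All gears at start simultaneously when N is a common multiple of [9, 16, 24, 23]; the smallest such N is lcm(9, 16, 24, 23).
Start: lcm = T0 = 9
Fold in T1=16: gcd(9, 16) = 1; lcm(9, 16) = 9 * 16 / 1 = 144 / 1 = 144
Fold in T2=24: gcd(144, 24) = 24; lcm(144, 24) = 144 * 24 / 24 = 3456 / 24 = 144
Fold in T3=23: gcd(144, 23) = 1; lcm(144, 23) = 144 * 23 / 1 = 3312 / 1 = 3312
Full cycle length = 3312

Answer: 3312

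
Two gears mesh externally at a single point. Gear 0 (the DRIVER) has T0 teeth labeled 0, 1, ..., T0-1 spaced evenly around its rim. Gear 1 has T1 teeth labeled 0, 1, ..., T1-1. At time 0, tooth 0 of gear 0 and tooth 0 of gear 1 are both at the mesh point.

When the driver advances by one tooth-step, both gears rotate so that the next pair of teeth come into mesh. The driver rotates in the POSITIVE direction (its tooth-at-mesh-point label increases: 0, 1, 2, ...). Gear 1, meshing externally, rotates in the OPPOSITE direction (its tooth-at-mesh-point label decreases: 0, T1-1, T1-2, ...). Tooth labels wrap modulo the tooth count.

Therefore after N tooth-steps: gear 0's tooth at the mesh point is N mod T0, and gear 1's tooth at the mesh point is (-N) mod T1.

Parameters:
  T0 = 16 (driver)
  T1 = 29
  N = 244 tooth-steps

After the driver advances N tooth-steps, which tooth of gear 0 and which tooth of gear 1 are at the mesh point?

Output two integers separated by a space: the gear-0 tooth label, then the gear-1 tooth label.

Gear 0 (driver, T0=16): tooth at mesh = N mod T0
  244 = 15 * 16 + 4, so 244 mod 16 = 4
  gear 0 tooth = 4
Gear 1 (driven, T1=29): tooth at mesh = (-N) mod T1
  244 = 8 * 29 + 12, so 244 mod 29 = 12
  (-244) mod 29 = (-12) mod 29 = 29 - 12 = 17
Mesh after 244 steps: gear-0 tooth 4 meets gear-1 tooth 17

Answer: 4 17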